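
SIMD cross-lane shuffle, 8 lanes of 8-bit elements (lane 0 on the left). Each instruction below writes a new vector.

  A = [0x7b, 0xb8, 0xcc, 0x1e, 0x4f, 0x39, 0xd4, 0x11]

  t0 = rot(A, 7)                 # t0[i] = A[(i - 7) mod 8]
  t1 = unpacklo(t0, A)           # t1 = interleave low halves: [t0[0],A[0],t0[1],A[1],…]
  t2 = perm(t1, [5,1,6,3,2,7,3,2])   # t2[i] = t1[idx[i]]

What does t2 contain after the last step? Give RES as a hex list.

  t0: b8 cc 1e 4f 39 d4 11 7b
  t1: b8 7b cc b8 1e cc 4f 1e
  t2: cc 7b 4f b8 cc 1e b8 cc

RES = [ 0xcc  0x7b  0x4f  0xb8  0xcc  0x1e  0xb8  0xcc ]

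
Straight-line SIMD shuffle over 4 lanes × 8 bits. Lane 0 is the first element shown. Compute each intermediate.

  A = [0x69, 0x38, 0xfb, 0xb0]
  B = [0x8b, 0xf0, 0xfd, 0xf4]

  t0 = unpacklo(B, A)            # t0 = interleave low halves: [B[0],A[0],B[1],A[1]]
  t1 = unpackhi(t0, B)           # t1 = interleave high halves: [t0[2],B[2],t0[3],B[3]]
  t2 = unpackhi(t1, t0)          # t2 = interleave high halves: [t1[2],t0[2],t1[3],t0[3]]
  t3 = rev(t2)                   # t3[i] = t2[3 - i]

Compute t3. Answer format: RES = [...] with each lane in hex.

RES = [0x38, 0xf4, 0xf0, 0x38]

t0 = [0x8b, 0x69, 0xf0, 0x38]
t1 = [0xf0, 0xfd, 0x38, 0xf4]
t2 = [0x38, 0xf0, 0xf4, 0x38]
t3 = [0x38, 0xf4, 0xf0, 0x38]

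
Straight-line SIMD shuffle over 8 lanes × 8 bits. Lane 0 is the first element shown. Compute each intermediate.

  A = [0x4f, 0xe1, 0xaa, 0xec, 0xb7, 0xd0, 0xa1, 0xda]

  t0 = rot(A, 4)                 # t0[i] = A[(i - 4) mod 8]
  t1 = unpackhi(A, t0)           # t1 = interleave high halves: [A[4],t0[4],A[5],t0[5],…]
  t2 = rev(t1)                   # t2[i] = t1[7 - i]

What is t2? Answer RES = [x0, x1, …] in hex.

RES = [0xec, 0xda, 0xaa, 0xa1, 0xe1, 0xd0, 0x4f, 0xb7]

t0 = [0xb7, 0xd0, 0xa1, 0xda, 0x4f, 0xe1, 0xaa, 0xec]
t1 = [0xb7, 0x4f, 0xd0, 0xe1, 0xa1, 0xaa, 0xda, 0xec]
t2 = [0xec, 0xda, 0xaa, 0xa1, 0xe1, 0xd0, 0x4f, 0xb7]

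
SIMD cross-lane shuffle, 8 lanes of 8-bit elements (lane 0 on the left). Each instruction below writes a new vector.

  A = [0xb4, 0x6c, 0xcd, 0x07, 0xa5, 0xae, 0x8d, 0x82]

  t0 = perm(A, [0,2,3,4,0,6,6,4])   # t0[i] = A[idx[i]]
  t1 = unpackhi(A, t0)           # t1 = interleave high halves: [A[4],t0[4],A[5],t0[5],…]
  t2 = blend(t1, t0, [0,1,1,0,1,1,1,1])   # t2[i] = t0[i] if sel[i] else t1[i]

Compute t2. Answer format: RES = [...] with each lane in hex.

t0 = [0xb4, 0xcd, 0x07, 0xa5, 0xb4, 0x8d, 0x8d, 0xa5]
t1 = [0xa5, 0xb4, 0xae, 0x8d, 0x8d, 0x8d, 0x82, 0xa5]
t2 = [0xa5, 0xcd, 0x07, 0x8d, 0xb4, 0x8d, 0x8d, 0xa5]

RES = [ 0xa5  0xcd  0x07  0x8d  0xb4  0x8d  0x8d  0xa5 ]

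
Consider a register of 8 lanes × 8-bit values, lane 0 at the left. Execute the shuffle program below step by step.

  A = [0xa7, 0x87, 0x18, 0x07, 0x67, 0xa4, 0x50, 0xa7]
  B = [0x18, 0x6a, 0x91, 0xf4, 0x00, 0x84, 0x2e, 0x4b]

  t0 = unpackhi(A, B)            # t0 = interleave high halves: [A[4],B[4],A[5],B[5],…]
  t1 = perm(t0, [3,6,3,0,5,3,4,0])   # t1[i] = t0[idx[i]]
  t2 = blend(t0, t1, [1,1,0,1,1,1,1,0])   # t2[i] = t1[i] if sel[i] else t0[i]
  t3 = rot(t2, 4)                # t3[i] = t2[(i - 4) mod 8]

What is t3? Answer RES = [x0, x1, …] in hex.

  t0: 67 00 a4 84 50 2e a7 4b
  t1: 84 a7 84 67 2e 84 50 67
  t2: 84 a7 a4 67 2e 84 50 4b
  t3: 2e 84 50 4b 84 a7 a4 67

RES = [0x2e, 0x84, 0x50, 0x4b, 0x84, 0xa7, 0xa4, 0x67]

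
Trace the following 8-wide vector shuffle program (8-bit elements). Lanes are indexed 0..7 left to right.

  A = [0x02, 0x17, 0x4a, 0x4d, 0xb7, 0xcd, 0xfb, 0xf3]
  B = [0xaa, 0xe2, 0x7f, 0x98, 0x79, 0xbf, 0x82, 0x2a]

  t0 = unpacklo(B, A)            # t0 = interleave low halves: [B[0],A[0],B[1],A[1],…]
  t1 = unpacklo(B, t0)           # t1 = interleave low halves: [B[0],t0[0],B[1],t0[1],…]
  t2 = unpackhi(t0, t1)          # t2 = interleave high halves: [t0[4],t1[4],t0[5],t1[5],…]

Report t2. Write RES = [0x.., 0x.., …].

RES = [ 0x7f  0x7f  0x4a  0xe2  0x98  0x98  0x4d  0x17 ]

→ t0 |aa|02|e2|17|7f|4a|98|4d|
→ t1 |aa|aa|e2|02|7f|e2|98|17|
→ t2 |7f|7f|4a|e2|98|98|4d|17|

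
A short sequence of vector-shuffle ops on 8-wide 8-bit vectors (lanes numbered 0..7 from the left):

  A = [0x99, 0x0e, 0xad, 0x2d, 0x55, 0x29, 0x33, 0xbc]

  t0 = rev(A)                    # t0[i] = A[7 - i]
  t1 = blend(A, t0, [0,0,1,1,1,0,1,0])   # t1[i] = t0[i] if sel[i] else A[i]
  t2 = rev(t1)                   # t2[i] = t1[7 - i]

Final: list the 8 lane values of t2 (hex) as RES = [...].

t0 = [0xbc, 0x33, 0x29, 0x55, 0x2d, 0xad, 0x0e, 0x99]
t1 = [0x99, 0x0e, 0x29, 0x55, 0x2d, 0x29, 0x0e, 0xbc]
t2 = [0xbc, 0x0e, 0x29, 0x2d, 0x55, 0x29, 0x0e, 0x99]

RES = [0xbc, 0x0e, 0x29, 0x2d, 0x55, 0x29, 0x0e, 0x99]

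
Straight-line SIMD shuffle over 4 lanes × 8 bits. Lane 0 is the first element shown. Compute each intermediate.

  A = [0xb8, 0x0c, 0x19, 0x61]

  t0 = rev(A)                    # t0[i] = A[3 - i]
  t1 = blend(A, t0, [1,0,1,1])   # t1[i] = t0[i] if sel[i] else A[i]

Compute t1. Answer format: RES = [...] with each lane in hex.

t0 = [0x61, 0x19, 0x0c, 0xb8]
t1 = [0x61, 0x0c, 0x0c, 0xb8]

RES = [0x61, 0x0c, 0x0c, 0xb8]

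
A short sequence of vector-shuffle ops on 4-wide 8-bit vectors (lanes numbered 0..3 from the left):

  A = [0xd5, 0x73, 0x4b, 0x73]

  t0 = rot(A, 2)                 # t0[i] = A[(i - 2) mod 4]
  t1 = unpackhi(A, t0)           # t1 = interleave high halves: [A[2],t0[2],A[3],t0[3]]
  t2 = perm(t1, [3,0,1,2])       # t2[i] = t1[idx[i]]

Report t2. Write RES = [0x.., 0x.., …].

→ t0 |4b|73|d5|73|
→ t1 |4b|d5|73|73|
→ t2 |73|4b|d5|73|

RES = [ 0x73  0x4b  0xd5  0x73 ]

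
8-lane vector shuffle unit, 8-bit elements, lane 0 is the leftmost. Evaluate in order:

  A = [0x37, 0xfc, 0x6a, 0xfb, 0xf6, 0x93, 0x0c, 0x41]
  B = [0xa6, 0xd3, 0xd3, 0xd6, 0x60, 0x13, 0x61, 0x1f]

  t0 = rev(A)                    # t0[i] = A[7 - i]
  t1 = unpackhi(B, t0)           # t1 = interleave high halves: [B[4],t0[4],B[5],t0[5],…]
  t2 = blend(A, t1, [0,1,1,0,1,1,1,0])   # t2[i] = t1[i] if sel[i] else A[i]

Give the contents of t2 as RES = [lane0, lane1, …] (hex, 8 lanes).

  t0: 41 0c 93 f6 fb 6a fc 37
  t1: 60 fb 13 6a 61 fc 1f 37
  t2: 37 fb 13 fb 61 fc 1f 41

RES = [ 0x37  0xfb  0x13  0xfb  0x61  0xfc  0x1f  0x41 ]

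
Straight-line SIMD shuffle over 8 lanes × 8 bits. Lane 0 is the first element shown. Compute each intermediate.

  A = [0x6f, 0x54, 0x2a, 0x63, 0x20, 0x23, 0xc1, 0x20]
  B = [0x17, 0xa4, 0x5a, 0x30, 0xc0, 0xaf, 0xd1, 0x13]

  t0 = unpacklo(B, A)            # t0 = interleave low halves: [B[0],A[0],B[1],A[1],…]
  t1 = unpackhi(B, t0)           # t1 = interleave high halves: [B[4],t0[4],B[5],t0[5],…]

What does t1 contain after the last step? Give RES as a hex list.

RES = [ 0xc0  0x5a  0xaf  0x2a  0xd1  0x30  0x13  0x63 ]

→ t0 |17|6f|a4|54|5a|2a|30|63|
→ t1 |c0|5a|af|2a|d1|30|13|63|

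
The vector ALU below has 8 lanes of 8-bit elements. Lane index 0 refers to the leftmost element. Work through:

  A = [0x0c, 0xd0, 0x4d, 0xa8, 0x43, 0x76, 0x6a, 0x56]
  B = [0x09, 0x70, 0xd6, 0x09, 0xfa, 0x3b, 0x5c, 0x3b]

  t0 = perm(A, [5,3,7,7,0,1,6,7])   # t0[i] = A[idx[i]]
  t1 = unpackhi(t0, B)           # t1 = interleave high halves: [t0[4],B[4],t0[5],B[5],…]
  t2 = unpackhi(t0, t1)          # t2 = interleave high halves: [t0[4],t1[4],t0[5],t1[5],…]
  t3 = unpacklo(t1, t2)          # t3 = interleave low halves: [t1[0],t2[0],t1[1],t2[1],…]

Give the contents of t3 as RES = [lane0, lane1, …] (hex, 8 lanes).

→ t0 |76|a8|56|56|0c|d0|6a|56|
→ t1 |0c|fa|d0|3b|6a|5c|56|3b|
→ t2 |0c|6a|d0|5c|6a|56|56|3b|
→ t3 |0c|0c|fa|6a|d0|d0|3b|5c|

RES = [ 0x0c  0x0c  0xfa  0x6a  0xd0  0xd0  0x3b  0x5c ]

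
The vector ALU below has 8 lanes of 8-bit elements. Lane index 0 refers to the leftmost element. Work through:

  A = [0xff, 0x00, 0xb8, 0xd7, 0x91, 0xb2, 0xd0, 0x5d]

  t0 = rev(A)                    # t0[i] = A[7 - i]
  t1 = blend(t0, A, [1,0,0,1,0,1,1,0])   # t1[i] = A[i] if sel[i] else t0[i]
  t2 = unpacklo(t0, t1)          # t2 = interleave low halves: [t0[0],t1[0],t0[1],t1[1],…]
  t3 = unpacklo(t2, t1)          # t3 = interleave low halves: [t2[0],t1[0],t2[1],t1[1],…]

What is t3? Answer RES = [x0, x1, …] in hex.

  t0: 5d d0 b2 91 d7 b8 00 ff
  t1: ff d0 b2 d7 d7 b2 d0 ff
  t2: 5d ff d0 d0 b2 b2 91 d7
  t3: 5d ff ff d0 d0 b2 d0 d7

RES = [ 0x5d  0xff  0xff  0xd0  0xd0  0xb2  0xd0  0xd7 ]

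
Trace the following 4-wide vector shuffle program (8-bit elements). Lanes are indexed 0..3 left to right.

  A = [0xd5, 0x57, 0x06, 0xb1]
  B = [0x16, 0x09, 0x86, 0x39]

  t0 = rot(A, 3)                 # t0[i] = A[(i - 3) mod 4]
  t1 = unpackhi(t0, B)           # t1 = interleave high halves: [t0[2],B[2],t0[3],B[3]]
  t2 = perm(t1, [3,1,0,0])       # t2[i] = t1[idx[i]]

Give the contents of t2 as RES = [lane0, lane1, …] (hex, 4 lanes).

→ t0 |57|06|b1|d5|
→ t1 |b1|86|d5|39|
→ t2 |39|86|b1|b1|

RES = [0x39, 0x86, 0xb1, 0xb1]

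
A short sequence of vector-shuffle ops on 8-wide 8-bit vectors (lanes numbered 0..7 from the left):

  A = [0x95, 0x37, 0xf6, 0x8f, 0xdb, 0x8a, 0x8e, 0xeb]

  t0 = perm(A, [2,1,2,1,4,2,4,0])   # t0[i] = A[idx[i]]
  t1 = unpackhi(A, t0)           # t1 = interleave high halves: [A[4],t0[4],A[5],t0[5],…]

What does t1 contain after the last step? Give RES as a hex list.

RES = [ 0xdb  0xdb  0x8a  0xf6  0x8e  0xdb  0xeb  0x95 ]

  t0: f6 37 f6 37 db f6 db 95
  t1: db db 8a f6 8e db eb 95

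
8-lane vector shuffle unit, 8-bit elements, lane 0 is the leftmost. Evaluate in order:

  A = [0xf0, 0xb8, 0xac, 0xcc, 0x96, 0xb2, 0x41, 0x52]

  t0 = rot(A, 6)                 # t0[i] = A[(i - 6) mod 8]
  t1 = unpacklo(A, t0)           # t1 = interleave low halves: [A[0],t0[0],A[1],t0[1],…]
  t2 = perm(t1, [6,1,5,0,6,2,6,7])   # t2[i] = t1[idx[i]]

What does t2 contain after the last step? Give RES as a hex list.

RES = [0xcc, 0xac, 0x96, 0xf0, 0xcc, 0xb8, 0xcc, 0xb2]

  t0: ac cc 96 b2 41 52 f0 b8
  t1: f0 ac b8 cc ac 96 cc b2
  t2: cc ac 96 f0 cc b8 cc b2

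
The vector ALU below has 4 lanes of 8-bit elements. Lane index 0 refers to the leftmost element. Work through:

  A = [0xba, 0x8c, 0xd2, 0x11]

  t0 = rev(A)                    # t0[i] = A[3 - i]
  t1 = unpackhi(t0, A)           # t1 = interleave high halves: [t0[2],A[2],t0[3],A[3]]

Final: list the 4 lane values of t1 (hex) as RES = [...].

t0 = [0x11, 0xd2, 0x8c, 0xba]
t1 = [0x8c, 0xd2, 0xba, 0x11]

RES = [ 0x8c  0xd2  0xba  0x11 ]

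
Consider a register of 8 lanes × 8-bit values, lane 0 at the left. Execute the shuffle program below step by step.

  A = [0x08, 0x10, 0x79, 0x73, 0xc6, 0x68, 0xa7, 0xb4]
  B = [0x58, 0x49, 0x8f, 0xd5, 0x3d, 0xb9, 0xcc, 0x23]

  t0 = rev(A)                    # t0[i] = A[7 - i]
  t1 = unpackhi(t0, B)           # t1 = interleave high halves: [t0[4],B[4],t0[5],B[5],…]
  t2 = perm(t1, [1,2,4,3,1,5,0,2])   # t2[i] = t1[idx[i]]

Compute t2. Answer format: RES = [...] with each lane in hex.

RES = [ 0x3d  0x79  0x10  0xb9  0x3d  0xcc  0x73  0x79 ]

t0 = [0xb4, 0xa7, 0x68, 0xc6, 0x73, 0x79, 0x10, 0x08]
t1 = [0x73, 0x3d, 0x79, 0xb9, 0x10, 0xcc, 0x08, 0x23]
t2 = [0x3d, 0x79, 0x10, 0xb9, 0x3d, 0xcc, 0x73, 0x79]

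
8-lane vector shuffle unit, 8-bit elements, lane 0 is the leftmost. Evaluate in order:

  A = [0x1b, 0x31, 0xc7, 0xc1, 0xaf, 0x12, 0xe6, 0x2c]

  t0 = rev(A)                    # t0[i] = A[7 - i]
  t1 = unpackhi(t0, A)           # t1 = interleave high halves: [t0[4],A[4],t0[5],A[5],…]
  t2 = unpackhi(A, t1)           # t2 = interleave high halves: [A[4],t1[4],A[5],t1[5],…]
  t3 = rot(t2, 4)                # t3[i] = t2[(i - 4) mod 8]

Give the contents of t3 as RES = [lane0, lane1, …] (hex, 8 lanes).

  t0: 2c e6 12 af c1 c7 31 1b
  t1: c1 af c7 12 31 e6 1b 2c
  t2: af 31 12 e6 e6 1b 2c 2c
  t3: e6 1b 2c 2c af 31 12 e6

RES = [ 0xe6  0x1b  0x2c  0x2c  0xaf  0x31  0x12  0xe6 ]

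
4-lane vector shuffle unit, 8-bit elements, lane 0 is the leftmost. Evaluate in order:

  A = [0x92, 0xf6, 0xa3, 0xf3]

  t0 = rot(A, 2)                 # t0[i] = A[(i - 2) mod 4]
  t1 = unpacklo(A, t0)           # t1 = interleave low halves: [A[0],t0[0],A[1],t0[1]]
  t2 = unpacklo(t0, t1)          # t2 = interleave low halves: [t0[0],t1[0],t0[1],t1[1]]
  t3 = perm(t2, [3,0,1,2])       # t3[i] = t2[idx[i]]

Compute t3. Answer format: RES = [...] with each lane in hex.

→ t0 |a3|f3|92|f6|
→ t1 |92|a3|f6|f3|
→ t2 |a3|92|f3|a3|
→ t3 |a3|a3|92|f3|

RES = [ 0xa3  0xa3  0x92  0xf3 ]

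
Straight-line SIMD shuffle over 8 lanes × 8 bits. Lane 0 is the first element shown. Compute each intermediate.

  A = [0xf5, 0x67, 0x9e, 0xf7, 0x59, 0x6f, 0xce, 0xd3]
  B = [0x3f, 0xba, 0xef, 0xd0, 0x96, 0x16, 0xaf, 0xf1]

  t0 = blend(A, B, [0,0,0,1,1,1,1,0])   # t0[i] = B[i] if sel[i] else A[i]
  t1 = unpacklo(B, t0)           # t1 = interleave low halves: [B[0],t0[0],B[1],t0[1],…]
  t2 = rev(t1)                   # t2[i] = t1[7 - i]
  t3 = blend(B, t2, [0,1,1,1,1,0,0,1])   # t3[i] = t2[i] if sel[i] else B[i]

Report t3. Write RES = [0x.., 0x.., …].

t0 = [0xf5, 0x67, 0x9e, 0xd0, 0x96, 0x16, 0xaf, 0xd3]
t1 = [0x3f, 0xf5, 0xba, 0x67, 0xef, 0x9e, 0xd0, 0xd0]
t2 = [0xd0, 0xd0, 0x9e, 0xef, 0x67, 0xba, 0xf5, 0x3f]
t3 = [0x3f, 0xd0, 0x9e, 0xef, 0x67, 0x16, 0xaf, 0x3f]

RES = [ 0x3f  0xd0  0x9e  0xef  0x67  0x16  0xaf  0x3f ]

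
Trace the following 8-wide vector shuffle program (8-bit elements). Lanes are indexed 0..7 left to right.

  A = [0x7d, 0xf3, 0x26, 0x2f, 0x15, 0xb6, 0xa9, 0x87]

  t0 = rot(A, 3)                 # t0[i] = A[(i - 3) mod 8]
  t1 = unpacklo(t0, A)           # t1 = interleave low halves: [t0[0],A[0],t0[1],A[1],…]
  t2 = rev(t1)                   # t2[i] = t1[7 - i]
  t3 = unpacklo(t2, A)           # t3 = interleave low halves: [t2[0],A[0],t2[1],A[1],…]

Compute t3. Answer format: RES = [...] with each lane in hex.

RES = [0x2f, 0x7d, 0x7d, 0xf3, 0x26, 0x26, 0x87, 0x2f]

  t0: b6 a9 87 7d f3 26 2f 15
  t1: b6 7d a9 f3 87 26 7d 2f
  t2: 2f 7d 26 87 f3 a9 7d b6
  t3: 2f 7d 7d f3 26 26 87 2f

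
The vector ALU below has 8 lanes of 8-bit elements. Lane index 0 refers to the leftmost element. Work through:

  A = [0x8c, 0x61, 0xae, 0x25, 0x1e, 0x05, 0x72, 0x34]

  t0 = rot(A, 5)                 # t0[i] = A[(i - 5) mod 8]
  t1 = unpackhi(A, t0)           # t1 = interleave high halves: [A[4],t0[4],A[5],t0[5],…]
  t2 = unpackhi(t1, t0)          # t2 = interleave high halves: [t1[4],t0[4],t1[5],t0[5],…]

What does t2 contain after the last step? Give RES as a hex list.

RES = [0x72, 0x34, 0x61, 0x8c, 0x34, 0x61, 0xae, 0xae]

→ t0 |25|1e|05|72|34|8c|61|ae|
→ t1 |1e|34|05|8c|72|61|34|ae|
→ t2 |72|34|61|8c|34|61|ae|ae|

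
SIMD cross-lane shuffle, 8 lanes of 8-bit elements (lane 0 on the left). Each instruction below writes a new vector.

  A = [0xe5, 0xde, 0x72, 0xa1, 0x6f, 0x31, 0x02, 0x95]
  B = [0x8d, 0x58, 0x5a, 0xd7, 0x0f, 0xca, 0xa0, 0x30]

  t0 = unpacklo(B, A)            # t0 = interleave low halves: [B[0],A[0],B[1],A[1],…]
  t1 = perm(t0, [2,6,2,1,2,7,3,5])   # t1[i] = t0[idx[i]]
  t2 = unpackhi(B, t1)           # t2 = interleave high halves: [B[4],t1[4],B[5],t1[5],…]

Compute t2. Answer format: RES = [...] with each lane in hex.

→ t0 |8d|e5|58|de|5a|72|d7|a1|
→ t1 |58|d7|58|e5|58|a1|de|72|
→ t2 |0f|58|ca|a1|a0|de|30|72|

RES = [ 0x0f  0x58  0xca  0xa1  0xa0  0xde  0x30  0x72 ]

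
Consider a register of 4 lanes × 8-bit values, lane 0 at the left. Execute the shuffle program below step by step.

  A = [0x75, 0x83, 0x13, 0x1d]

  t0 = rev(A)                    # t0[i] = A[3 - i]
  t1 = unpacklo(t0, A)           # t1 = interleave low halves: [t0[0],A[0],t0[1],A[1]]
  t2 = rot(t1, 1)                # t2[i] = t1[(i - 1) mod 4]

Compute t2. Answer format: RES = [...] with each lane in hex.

t0 = [0x1d, 0x13, 0x83, 0x75]
t1 = [0x1d, 0x75, 0x13, 0x83]
t2 = [0x83, 0x1d, 0x75, 0x13]

RES = [ 0x83  0x1d  0x75  0x13 ]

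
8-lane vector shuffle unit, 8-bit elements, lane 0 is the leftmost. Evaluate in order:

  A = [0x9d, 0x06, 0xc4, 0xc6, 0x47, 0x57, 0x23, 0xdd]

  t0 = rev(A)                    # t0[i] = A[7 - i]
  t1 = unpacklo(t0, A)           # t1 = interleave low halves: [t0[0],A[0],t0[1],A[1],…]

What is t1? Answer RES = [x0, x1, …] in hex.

→ t0 |dd|23|57|47|c6|c4|06|9d|
→ t1 |dd|9d|23|06|57|c4|47|c6|

RES = [ 0xdd  0x9d  0x23  0x06  0x57  0xc4  0x47  0xc6 ]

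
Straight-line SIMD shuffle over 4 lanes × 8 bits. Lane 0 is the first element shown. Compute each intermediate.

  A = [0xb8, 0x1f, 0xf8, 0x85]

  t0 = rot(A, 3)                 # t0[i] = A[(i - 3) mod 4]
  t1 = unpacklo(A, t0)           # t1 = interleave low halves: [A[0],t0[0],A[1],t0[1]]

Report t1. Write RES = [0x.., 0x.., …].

  t0: 1f f8 85 b8
  t1: b8 1f 1f f8

RES = [ 0xb8  0x1f  0x1f  0xf8 ]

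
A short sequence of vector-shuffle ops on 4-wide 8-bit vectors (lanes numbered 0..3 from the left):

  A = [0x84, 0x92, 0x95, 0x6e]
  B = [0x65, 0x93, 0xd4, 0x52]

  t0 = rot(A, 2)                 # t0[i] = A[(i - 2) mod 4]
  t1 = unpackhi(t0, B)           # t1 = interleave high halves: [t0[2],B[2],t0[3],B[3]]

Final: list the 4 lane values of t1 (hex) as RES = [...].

t0 = [0x95, 0x6e, 0x84, 0x92]
t1 = [0x84, 0xd4, 0x92, 0x52]

RES = [ 0x84  0xd4  0x92  0x52 ]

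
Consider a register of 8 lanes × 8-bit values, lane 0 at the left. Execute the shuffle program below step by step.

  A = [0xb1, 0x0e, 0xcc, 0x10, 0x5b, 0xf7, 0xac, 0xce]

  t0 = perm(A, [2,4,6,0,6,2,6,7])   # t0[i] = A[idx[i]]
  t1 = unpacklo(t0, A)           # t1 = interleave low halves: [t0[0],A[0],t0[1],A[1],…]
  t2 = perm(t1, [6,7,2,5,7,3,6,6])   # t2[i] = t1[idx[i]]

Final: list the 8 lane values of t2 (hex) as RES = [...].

  t0: cc 5b ac b1 ac cc ac ce
  t1: cc b1 5b 0e ac cc b1 10
  t2: b1 10 5b cc 10 0e b1 b1

RES = [ 0xb1  0x10  0x5b  0xcc  0x10  0x0e  0xb1  0xb1 ]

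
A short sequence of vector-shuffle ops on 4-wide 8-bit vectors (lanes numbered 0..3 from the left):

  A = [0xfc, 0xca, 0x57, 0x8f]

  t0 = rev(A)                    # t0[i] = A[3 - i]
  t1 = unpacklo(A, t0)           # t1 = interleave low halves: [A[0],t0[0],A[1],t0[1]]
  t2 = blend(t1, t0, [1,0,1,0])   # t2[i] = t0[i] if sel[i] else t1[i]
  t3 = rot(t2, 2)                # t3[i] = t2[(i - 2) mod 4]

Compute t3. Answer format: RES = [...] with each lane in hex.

RES = [ 0xca  0x57  0x8f  0x8f ]

→ t0 |8f|57|ca|fc|
→ t1 |fc|8f|ca|57|
→ t2 |8f|8f|ca|57|
→ t3 |ca|57|8f|8f|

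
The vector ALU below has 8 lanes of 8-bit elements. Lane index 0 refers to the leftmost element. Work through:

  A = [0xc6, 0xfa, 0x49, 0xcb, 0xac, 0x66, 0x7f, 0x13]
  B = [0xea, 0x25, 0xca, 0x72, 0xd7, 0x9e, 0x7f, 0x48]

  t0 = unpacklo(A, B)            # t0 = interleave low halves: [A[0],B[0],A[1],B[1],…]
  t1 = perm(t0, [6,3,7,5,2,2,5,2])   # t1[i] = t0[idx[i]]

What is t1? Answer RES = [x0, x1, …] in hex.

→ t0 |c6|ea|fa|25|49|ca|cb|72|
→ t1 |cb|25|72|ca|fa|fa|ca|fa|

RES = [ 0xcb  0x25  0x72  0xca  0xfa  0xfa  0xca  0xfa ]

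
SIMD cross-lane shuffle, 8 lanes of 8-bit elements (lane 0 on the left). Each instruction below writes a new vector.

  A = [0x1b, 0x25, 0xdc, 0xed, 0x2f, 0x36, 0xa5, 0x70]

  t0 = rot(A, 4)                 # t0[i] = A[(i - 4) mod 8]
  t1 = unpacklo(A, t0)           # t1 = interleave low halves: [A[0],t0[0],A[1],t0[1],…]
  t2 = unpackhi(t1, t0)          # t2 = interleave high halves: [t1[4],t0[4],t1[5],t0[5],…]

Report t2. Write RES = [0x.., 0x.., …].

RES = [0xdc, 0x1b, 0xa5, 0x25, 0xed, 0xdc, 0x70, 0xed]

  t0: 2f 36 a5 70 1b 25 dc ed
  t1: 1b 2f 25 36 dc a5 ed 70
  t2: dc 1b a5 25 ed dc 70 ed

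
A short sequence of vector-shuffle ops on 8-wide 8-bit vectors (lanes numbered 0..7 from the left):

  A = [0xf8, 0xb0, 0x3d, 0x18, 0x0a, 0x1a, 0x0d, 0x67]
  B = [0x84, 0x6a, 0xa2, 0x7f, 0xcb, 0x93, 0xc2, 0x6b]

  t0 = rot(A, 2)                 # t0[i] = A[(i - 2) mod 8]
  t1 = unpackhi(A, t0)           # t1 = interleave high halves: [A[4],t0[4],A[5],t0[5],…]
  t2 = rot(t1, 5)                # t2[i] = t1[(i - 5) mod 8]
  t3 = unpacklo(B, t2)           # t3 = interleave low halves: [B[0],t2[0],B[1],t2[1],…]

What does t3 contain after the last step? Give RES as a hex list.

RES = [ 0x84  0x18  0x6a  0x0d  0xa2  0x0a  0x7f  0x67 ]

→ t0 |0d|67|f8|b0|3d|18|0a|1a|
→ t1 |0a|3d|1a|18|0d|0a|67|1a|
→ t2 |18|0d|0a|67|1a|0a|3d|1a|
→ t3 |84|18|6a|0d|a2|0a|7f|67|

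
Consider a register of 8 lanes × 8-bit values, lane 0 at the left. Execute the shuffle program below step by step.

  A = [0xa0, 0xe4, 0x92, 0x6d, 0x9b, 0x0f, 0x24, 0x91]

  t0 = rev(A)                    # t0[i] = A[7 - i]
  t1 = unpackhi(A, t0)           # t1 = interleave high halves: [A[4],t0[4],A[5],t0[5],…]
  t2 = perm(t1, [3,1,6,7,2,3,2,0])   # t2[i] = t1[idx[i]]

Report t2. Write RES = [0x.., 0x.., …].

RES = [ 0x92  0x6d  0x91  0xa0  0x0f  0x92  0x0f  0x9b ]

→ t0 |91|24|0f|9b|6d|92|e4|a0|
→ t1 |9b|6d|0f|92|24|e4|91|a0|
→ t2 |92|6d|91|a0|0f|92|0f|9b|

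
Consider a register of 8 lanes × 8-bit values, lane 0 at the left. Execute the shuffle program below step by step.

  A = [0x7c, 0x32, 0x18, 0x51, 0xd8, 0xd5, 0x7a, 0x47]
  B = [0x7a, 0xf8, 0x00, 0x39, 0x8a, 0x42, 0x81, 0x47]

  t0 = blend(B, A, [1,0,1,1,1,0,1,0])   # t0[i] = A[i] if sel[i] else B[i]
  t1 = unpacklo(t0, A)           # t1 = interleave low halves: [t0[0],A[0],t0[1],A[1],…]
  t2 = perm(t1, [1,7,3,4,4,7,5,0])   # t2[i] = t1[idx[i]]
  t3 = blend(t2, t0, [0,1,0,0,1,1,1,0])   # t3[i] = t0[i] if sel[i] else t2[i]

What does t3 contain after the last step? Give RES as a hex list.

t0 = [0x7c, 0xf8, 0x18, 0x51, 0xd8, 0x42, 0x7a, 0x47]
t1 = [0x7c, 0x7c, 0xf8, 0x32, 0x18, 0x18, 0x51, 0x51]
t2 = [0x7c, 0x51, 0x32, 0x18, 0x18, 0x51, 0x18, 0x7c]
t3 = [0x7c, 0xf8, 0x32, 0x18, 0xd8, 0x42, 0x7a, 0x7c]

RES = [0x7c, 0xf8, 0x32, 0x18, 0xd8, 0x42, 0x7a, 0x7c]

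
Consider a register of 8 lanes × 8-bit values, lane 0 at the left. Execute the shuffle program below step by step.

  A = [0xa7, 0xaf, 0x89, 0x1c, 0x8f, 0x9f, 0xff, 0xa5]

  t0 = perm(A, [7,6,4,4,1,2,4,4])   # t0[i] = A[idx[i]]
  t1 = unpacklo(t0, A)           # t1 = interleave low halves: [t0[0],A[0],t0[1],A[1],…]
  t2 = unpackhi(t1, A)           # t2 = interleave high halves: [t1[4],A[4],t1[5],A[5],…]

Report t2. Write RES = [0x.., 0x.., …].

RES = [0x8f, 0x8f, 0x89, 0x9f, 0x8f, 0xff, 0x1c, 0xa5]

t0 = [0xa5, 0xff, 0x8f, 0x8f, 0xaf, 0x89, 0x8f, 0x8f]
t1 = [0xa5, 0xa7, 0xff, 0xaf, 0x8f, 0x89, 0x8f, 0x1c]
t2 = [0x8f, 0x8f, 0x89, 0x9f, 0x8f, 0xff, 0x1c, 0xa5]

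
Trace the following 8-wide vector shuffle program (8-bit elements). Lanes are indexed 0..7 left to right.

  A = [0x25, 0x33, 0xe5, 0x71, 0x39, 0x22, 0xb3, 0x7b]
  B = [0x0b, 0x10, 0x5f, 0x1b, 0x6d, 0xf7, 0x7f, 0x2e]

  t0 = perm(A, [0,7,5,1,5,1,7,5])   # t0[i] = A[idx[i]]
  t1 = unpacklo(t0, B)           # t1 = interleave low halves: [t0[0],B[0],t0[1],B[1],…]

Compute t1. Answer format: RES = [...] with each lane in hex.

RES = [0x25, 0x0b, 0x7b, 0x10, 0x22, 0x5f, 0x33, 0x1b]

  t0: 25 7b 22 33 22 33 7b 22
  t1: 25 0b 7b 10 22 5f 33 1b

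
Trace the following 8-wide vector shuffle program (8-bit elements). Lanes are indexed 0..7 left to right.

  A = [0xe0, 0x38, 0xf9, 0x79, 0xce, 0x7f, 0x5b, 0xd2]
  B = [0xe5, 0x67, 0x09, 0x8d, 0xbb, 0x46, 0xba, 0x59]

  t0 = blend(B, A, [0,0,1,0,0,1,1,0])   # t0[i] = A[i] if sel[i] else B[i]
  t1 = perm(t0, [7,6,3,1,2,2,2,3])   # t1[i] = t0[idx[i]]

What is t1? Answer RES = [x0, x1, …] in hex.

→ t0 |e5|67|f9|8d|bb|7f|5b|59|
→ t1 |59|5b|8d|67|f9|f9|f9|8d|

RES = [0x59, 0x5b, 0x8d, 0x67, 0xf9, 0xf9, 0xf9, 0x8d]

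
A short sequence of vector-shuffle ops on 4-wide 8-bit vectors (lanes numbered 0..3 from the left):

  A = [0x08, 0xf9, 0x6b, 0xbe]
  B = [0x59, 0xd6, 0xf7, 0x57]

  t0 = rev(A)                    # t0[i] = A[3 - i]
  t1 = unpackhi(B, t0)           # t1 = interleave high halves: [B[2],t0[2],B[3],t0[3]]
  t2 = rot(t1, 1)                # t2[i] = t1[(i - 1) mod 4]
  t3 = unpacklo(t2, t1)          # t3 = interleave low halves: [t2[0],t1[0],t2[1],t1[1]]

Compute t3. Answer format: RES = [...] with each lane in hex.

RES = [ 0x08  0xf7  0xf7  0xf9 ]

→ t0 |be|6b|f9|08|
→ t1 |f7|f9|57|08|
→ t2 |08|f7|f9|57|
→ t3 |08|f7|f7|f9|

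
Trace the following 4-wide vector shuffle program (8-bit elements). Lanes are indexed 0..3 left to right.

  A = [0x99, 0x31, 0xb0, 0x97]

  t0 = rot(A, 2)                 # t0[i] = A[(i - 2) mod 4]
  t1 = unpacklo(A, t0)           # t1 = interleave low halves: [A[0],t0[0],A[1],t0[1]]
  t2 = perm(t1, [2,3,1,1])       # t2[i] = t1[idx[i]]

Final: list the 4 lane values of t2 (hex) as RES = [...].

RES = [ 0x31  0x97  0xb0  0xb0 ]

t0 = [0xb0, 0x97, 0x99, 0x31]
t1 = [0x99, 0xb0, 0x31, 0x97]
t2 = [0x31, 0x97, 0xb0, 0xb0]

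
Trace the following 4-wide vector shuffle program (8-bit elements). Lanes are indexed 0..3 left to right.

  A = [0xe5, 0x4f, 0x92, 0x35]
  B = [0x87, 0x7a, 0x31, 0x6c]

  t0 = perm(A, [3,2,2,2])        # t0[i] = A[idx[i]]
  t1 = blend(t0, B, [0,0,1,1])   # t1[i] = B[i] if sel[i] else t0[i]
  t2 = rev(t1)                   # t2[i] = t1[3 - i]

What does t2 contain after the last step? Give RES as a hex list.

RES = [ 0x6c  0x31  0x92  0x35 ]

→ t0 |35|92|92|92|
→ t1 |35|92|31|6c|
→ t2 |6c|31|92|35|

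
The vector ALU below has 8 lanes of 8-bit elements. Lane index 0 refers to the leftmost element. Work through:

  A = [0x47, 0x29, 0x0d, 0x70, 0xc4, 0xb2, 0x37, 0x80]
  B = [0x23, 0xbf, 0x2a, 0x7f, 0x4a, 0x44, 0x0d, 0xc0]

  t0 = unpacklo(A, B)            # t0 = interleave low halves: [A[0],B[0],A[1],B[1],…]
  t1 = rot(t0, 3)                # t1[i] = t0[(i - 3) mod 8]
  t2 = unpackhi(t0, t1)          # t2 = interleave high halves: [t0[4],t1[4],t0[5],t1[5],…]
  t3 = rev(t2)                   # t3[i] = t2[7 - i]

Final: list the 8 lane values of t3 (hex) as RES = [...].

→ t0 |47|23|29|bf|0d|2a|70|7f|
→ t1 |2a|70|7f|47|23|29|bf|0d|
→ t2 |0d|23|2a|29|70|bf|7f|0d|
→ t3 |0d|7f|bf|70|29|2a|23|0d|

RES = [ 0x0d  0x7f  0xbf  0x70  0x29  0x2a  0x23  0x0d ]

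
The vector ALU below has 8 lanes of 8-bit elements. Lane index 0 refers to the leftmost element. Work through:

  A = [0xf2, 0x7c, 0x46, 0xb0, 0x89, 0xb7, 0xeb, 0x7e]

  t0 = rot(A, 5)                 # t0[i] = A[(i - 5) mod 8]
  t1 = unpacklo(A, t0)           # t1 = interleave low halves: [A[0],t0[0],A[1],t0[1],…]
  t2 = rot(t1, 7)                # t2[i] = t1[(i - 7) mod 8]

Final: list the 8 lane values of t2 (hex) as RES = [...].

t0 = [0xb0, 0x89, 0xb7, 0xeb, 0x7e, 0xf2, 0x7c, 0x46]
t1 = [0xf2, 0xb0, 0x7c, 0x89, 0x46, 0xb7, 0xb0, 0xeb]
t2 = [0xb0, 0x7c, 0x89, 0x46, 0xb7, 0xb0, 0xeb, 0xf2]

RES = [0xb0, 0x7c, 0x89, 0x46, 0xb7, 0xb0, 0xeb, 0xf2]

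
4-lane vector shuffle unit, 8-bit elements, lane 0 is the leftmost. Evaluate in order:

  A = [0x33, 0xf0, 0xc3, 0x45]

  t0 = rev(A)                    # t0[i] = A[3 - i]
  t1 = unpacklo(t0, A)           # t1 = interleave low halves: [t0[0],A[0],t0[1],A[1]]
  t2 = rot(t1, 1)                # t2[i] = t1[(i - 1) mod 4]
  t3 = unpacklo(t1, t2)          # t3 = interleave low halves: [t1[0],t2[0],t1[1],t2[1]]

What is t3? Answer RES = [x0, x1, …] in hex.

RES = [0x45, 0xf0, 0x33, 0x45]

  t0: 45 c3 f0 33
  t1: 45 33 c3 f0
  t2: f0 45 33 c3
  t3: 45 f0 33 45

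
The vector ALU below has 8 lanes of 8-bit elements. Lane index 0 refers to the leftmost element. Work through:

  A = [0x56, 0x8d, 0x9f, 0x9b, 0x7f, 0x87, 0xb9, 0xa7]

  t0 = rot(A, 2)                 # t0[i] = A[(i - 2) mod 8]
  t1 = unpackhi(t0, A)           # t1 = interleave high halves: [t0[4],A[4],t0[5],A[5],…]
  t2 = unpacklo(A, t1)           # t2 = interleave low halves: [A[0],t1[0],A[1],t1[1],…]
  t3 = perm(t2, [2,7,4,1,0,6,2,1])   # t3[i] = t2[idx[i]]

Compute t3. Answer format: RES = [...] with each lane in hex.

t0 = [0xb9, 0xa7, 0x56, 0x8d, 0x9f, 0x9b, 0x7f, 0x87]
t1 = [0x9f, 0x7f, 0x9b, 0x87, 0x7f, 0xb9, 0x87, 0xa7]
t2 = [0x56, 0x9f, 0x8d, 0x7f, 0x9f, 0x9b, 0x9b, 0x87]
t3 = [0x8d, 0x87, 0x9f, 0x9f, 0x56, 0x9b, 0x8d, 0x9f]

RES = [0x8d, 0x87, 0x9f, 0x9f, 0x56, 0x9b, 0x8d, 0x9f]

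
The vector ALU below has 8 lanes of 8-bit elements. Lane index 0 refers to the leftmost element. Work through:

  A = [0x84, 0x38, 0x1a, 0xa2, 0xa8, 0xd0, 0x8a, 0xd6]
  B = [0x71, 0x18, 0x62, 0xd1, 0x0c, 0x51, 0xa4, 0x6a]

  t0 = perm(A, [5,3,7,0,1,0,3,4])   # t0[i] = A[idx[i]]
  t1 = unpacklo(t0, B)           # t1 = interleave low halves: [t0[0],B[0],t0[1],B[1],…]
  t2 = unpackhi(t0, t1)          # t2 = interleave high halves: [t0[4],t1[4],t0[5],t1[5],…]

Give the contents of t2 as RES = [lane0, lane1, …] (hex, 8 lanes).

RES = [ 0x38  0xd6  0x84  0x62  0xa2  0x84  0xa8  0xd1 ]

  t0: d0 a2 d6 84 38 84 a2 a8
  t1: d0 71 a2 18 d6 62 84 d1
  t2: 38 d6 84 62 a2 84 a8 d1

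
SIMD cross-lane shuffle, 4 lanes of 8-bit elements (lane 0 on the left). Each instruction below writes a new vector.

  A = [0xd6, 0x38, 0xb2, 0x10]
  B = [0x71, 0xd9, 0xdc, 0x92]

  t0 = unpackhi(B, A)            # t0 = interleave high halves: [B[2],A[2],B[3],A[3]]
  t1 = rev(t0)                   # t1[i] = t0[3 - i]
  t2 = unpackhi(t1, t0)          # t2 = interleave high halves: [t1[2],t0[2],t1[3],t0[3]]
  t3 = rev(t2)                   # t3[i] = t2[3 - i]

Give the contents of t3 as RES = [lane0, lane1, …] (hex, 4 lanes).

t0 = [0xdc, 0xb2, 0x92, 0x10]
t1 = [0x10, 0x92, 0xb2, 0xdc]
t2 = [0xb2, 0x92, 0xdc, 0x10]
t3 = [0x10, 0xdc, 0x92, 0xb2]

RES = [0x10, 0xdc, 0x92, 0xb2]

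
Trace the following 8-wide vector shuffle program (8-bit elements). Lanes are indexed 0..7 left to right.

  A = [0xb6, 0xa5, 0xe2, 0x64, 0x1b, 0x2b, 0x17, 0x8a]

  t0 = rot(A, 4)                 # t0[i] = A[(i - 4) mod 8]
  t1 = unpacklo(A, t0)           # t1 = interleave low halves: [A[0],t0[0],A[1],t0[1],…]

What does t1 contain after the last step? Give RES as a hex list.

t0 = [0x1b, 0x2b, 0x17, 0x8a, 0xb6, 0xa5, 0xe2, 0x64]
t1 = [0xb6, 0x1b, 0xa5, 0x2b, 0xe2, 0x17, 0x64, 0x8a]

RES = [ 0xb6  0x1b  0xa5  0x2b  0xe2  0x17  0x64  0x8a ]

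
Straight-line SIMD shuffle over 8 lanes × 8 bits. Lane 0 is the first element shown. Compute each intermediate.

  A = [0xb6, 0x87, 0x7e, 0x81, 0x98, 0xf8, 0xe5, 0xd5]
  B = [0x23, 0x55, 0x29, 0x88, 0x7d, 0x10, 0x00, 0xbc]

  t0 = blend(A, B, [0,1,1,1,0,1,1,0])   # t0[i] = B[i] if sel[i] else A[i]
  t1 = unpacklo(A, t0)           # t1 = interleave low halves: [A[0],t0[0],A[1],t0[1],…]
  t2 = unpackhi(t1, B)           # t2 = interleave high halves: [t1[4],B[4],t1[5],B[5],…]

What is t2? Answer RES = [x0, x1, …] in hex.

RES = [ 0x7e  0x7d  0x29  0x10  0x81  0x00  0x88  0xbc ]

→ t0 |b6|55|29|88|98|10|00|d5|
→ t1 |b6|b6|87|55|7e|29|81|88|
→ t2 |7e|7d|29|10|81|00|88|bc|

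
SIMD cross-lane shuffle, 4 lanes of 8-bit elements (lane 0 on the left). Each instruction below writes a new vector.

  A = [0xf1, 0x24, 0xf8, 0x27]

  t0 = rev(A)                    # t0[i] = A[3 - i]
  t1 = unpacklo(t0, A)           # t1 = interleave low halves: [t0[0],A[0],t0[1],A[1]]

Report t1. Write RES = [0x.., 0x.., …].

→ t0 |27|f8|24|f1|
→ t1 |27|f1|f8|24|

RES = [ 0x27  0xf1  0xf8  0x24 ]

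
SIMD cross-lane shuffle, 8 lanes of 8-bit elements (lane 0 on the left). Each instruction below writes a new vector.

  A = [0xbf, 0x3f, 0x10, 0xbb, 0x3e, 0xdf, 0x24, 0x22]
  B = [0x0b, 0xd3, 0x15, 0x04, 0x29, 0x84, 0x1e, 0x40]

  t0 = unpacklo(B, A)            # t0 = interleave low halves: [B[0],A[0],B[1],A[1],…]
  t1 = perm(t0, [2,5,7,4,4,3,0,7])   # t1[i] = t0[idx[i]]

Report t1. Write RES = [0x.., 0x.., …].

  t0: 0b bf d3 3f 15 10 04 bb
  t1: d3 10 bb 15 15 3f 0b bb

RES = [0xd3, 0x10, 0xbb, 0x15, 0x15, 0x3f, 0x0b, 0xbb]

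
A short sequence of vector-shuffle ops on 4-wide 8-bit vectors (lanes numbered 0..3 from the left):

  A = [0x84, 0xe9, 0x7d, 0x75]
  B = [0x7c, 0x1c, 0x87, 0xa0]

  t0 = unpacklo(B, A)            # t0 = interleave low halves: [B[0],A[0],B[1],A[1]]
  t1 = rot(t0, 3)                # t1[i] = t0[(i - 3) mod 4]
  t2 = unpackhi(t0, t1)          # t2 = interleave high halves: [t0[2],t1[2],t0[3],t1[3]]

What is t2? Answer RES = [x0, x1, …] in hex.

t0 = [0x7c, 0x84, 0x1c, 0xe9]
t1 = [0x84, 0x1c, 0xe9, 0x7c]
t2 = [0x1c, 0xe9, 0xe9, 0x7c]

RES = [ 0x1c  0xe9  0xe9  0x7c ]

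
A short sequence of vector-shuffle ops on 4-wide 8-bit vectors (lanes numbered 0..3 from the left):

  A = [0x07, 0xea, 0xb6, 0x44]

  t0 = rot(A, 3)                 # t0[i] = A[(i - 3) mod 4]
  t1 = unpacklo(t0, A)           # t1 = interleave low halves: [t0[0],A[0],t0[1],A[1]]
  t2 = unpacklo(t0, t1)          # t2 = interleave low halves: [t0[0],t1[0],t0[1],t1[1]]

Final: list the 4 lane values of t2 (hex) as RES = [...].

t0 = [0xea, 0xb6, 0x44, 0x07]
t1 = [0xea, 0x07, 0xb6, 0xea]
t2 = [0xea, 0xea, 0xb6, 0x07]

RES = [0xea, 0xea, 0xb6, 0x07]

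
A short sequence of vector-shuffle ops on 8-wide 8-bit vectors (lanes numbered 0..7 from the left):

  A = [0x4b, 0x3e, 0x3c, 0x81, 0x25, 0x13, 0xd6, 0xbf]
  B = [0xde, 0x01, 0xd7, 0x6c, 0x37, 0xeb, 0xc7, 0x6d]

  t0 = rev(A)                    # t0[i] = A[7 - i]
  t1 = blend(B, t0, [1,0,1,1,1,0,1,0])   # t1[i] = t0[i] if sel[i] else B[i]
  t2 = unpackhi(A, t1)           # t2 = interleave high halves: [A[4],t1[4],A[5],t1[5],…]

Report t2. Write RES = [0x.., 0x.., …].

RES = [0x25, 0x81, 0x13, 0xeb, 0xd6, 0x3e, 0xbf, 0x6d]

  t0: bf d6 13 25 81 3c 3e 4b
  t1: bf 01 13 25 81 eb 3e 6d
  t2: 25 81 13 eb d6 3e bf 6d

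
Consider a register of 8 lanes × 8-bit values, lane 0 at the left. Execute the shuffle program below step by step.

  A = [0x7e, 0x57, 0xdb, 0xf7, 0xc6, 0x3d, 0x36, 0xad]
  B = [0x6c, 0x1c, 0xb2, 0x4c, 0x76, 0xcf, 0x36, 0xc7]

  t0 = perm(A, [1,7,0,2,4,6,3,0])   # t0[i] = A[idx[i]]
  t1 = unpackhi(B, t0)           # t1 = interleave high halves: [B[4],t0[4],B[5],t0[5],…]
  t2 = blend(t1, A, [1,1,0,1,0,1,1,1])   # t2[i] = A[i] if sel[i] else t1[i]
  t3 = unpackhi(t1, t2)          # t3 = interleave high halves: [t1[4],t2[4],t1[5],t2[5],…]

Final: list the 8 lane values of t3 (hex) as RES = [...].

  t0: 57 ad 7e db c6 36 f7 7e
  t1: 76 c6 cf 36 36 f7 c7 7e
  t2: 7e 57 cf f7 36 3d 36 ad
  t3: 36 36 f7 3d c7 36 7e ad

RES = [0x36, 0x36, 0xf7, 0x3d, 0xc7, 0x36, 0x7e, 0xad]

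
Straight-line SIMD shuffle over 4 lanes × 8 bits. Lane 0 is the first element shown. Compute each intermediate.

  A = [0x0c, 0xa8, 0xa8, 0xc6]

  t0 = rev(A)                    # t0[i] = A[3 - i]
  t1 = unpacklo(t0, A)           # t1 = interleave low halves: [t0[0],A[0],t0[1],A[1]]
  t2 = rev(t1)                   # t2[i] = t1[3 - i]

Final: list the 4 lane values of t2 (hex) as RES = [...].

RES = [ 0xa8  0xa8  0x0c  0xc6 ]

→ t0 |c6|a8|a8|0c|
→ t1 |c6|0c|a8|a8|
→ t2 |a8|a8|0c|c6|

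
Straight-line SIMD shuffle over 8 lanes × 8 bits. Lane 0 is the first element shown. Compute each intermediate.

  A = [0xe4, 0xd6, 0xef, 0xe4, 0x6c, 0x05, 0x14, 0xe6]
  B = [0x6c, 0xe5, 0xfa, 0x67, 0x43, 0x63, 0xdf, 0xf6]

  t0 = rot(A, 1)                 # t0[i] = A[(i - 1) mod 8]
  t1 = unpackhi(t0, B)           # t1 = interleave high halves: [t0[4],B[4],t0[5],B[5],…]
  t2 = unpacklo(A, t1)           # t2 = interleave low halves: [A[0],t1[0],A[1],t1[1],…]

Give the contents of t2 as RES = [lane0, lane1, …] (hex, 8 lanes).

t0 = [0xe6, 0xe4, 0xd6, 0xef, 0xe4, 0x6c, 0x05, 0x14]
t1 = [0xe4, 0x43, 0x6c, 0x63, 0x05, 0xdf, 0x14, 0xf6]
t2 = [0xe4, 0xe4, 0xd6, 0x43, 0xef, 0x6c, 0xe4, 0x63]

RES = [ 0xe4  0xe4  0xd6  0x43  0xef  0x6c  0xe4  0x63 ]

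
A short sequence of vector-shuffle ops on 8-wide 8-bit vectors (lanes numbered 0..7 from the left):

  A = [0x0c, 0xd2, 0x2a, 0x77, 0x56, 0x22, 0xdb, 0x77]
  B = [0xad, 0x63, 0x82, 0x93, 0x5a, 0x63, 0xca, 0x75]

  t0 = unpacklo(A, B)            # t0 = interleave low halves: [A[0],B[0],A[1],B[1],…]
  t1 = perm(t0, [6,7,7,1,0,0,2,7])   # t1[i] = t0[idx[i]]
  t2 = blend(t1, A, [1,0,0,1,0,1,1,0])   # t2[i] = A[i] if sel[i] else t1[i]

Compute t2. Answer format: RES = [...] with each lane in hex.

RES = [0x0c, 0x93, 0x93, 0x77, 0x0c, 0x22, 0xdb, 0x93]

t0 = [0x0c, 0xad, 0xd2, 0x63, 0x2a, 0x82, 0x77, 0x93]
t1 = [0x77, 0x93, 0x93, 0xad, 0x0c, 0x0c, 0xd2, 0x93]
t2 = [0x0c, 0x93, 0x93, 0x77, 0x0c, 0x22, 0xdb, 0x93]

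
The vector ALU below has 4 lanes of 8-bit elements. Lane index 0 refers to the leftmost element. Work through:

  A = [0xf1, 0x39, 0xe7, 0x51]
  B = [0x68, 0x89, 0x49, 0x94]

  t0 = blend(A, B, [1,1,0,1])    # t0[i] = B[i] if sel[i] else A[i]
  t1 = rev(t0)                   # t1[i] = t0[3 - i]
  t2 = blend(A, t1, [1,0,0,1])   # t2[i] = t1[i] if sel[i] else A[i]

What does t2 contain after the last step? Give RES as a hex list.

→ t0 |68|89|e7|94|
→ t1 |94|e7|89|68|
→ t2 |94|39|e7|68|

RES = [0x94, 0x39, 0xe7, 0x68]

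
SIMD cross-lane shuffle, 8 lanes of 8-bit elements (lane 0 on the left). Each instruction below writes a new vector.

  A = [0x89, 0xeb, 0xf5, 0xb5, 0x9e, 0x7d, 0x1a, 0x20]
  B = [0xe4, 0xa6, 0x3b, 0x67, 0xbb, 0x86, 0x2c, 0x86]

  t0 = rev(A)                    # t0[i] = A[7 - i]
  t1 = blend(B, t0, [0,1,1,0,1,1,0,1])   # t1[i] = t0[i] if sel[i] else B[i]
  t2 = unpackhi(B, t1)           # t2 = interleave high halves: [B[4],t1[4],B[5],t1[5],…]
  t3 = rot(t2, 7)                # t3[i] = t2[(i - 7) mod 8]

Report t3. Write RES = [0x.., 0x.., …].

  t0: 20 1a 7d 9e b5 f5 eb 89
  t1: e4 1a 7d 67 b5 f5 2c 89
  t2: bb b5 86 f5 2c 2c 86 89
  t3: b5 86 f5 2c 2c 86 89 bb

RES = [0xb5, 0x86, 0xf5, 0x2c, 0x2c, 0x86, 0x89, 0xbb]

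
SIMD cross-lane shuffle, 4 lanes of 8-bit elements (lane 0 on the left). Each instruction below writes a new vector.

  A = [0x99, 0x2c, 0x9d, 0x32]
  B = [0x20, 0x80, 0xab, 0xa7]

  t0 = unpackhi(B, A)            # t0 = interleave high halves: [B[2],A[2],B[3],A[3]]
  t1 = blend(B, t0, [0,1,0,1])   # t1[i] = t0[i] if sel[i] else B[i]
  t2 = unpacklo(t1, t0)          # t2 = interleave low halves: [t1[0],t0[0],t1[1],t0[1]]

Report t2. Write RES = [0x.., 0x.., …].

  t0: ab 9d a7 32
  t1: 20 9d ab 32
  t2: 20 ab 9d 9d

RES = [0x20, 0xab, 0x9d, 0x9d]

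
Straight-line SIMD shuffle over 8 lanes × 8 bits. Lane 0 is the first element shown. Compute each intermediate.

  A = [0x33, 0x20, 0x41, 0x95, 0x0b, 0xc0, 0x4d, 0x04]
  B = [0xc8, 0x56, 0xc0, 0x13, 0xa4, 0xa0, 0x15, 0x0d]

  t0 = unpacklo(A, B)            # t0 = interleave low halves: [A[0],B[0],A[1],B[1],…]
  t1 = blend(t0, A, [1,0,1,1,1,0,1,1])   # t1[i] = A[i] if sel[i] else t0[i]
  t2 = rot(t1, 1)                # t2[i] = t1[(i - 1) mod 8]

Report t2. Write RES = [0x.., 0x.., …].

RES = [ 0x04  0x33  0xc8  0x41  0x95  0x0b  0xc0  0x4d ]

  t0: 33 c8 20 56 41 c0 95 13
  t1: 33 c8 41 95 0b c0 4d 04
  t2: 04 33 c8 41 95 0b c0 4d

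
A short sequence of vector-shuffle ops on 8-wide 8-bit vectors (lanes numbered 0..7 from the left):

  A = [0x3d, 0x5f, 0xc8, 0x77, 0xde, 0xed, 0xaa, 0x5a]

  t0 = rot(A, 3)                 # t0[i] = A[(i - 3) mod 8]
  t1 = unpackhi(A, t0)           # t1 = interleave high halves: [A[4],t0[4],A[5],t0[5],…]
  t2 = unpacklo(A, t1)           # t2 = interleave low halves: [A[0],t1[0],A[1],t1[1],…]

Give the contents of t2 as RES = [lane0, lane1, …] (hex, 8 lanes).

t0 = [0xed, 0xaa, 0x5a, 0x3d, 0x5f, 0xc8, 0x77, 0xde]
t1 = [0xde, 0x5f, 0xed, 0xc8, 0xaa, 0x77, 0x5a, 0xde]
t2 = [0x3d, 0xde, 0x5f, 0x5f, 0xc8, 0xed, 0x77, 0xc8]

RES = [0x3d, 0xde, 0x5f, 0x5f, 0xc8, 0xed, 0x77, 0xc8]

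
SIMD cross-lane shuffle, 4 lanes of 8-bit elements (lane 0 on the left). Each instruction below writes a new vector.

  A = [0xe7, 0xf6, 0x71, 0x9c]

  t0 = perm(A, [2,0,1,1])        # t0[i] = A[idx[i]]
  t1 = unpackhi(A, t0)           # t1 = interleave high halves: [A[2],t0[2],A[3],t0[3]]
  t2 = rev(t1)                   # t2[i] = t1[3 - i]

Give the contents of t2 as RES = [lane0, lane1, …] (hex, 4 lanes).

t0 = [0x71, 0xe7, 0xf6, 0xf6]
t1 = [0x71, 0xf6, 0x9c, 0xf6]
t2 = [0xf6, 0x9c, 0xf6, 0x71]

RES = [0xf6, 0x9c, 0xf6, 0x71]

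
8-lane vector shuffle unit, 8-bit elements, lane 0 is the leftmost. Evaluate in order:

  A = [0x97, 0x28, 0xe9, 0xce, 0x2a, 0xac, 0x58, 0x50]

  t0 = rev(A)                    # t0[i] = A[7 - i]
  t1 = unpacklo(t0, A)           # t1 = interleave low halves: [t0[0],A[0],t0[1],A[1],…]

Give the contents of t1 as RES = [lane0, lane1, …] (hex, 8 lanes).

RES = [0x50, 0x97, 0x58, 0x28, 0xac, 0xe9, 0x2a, 0xce]

t0 = [0x50, 0x58, 0xac, 0x2a, 0xce, 0xe9, 0x28, 0x97]
t1 = [0x50, 0x97, 0x58, 0x28, 0xac, 0xe9, 0x2a, 0xce]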